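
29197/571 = 29197/571= 51.13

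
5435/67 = 81 + 8/67 = 81.12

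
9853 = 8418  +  1435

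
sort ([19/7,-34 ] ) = [-34,19/7 ] 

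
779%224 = 107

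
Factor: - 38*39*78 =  - 115596 = - 2^2*3^2*13^2*19^1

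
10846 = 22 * 493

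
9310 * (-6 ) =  - 55860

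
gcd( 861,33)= 3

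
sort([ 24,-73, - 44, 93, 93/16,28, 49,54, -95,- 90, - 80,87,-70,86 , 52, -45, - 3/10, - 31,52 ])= [ - 95, - 90,  -  80, - 73,-70, - 45, - 44 , - 31, - 3/10,93/16,24 , 28,49,52, 52,54,86 , 87,  93] 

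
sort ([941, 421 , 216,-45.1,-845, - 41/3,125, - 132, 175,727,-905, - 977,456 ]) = [-977, - 905, - 845,-132, -45.1, - 41/3,125,175,216,421, 456, 727, 941 ] 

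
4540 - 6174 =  - 1634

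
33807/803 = 33807/803=42.10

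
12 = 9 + 3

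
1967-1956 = 11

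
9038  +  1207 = 10245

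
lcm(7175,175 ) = 7175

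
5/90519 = 5/90519 = 0.00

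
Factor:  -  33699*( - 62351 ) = 2101166349 = 3^1*47^1*239^1*62351^1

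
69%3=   0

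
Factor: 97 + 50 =3^1 * 7^2  =  147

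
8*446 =3568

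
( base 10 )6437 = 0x1925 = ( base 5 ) 201222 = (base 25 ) a7c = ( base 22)d6d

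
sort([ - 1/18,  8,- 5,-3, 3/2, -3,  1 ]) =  [-5 ,- 3 , - 3,- 1/18,  1,  3/2, 8 ]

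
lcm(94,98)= 4606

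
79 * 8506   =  671974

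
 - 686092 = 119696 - 805788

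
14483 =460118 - 445635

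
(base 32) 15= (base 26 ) 1b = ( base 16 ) 25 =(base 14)29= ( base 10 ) 37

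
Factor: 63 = 3^2*7^1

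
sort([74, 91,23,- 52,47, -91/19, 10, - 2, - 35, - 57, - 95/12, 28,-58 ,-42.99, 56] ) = [ - 58, - 57, -52,-42.99,-35,  -  95/12, - 91/19, - 2,  10, 23,  28, 47, 56, 74, 91]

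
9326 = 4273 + 5053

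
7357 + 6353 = 13710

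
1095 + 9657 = 10752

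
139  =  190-51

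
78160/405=15632/81= 192.99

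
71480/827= 71480/827 = 86.43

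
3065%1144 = 777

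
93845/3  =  93845/3 = 31281.67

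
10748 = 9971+777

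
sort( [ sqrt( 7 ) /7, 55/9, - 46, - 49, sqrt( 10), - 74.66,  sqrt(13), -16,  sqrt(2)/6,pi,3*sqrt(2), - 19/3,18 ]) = [  -  74.66, - 49, - 46, - 16, -19/3, sqrt( 2) /6,sqrt( 7)/7,  pi , sqrt( 10), sqrt( 13),3*sqrt(2 ),55/9, 18 ]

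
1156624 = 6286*184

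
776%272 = 232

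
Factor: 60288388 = 2^2*15072097^1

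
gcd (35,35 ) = 35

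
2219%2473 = 2219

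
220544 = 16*13784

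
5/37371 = 5/37371 = 0.00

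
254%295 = 254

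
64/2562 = 32/1281=0.02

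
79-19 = 60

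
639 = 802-163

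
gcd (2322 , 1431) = 27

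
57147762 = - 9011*(-6342)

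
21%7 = 0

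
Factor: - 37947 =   -  3^1*7^1*13^1*139^1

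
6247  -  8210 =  - 1963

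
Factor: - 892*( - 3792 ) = 3382464 = 2^6 * 3^1*79^1*223^1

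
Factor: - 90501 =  - 3^1*97^1 * 311^1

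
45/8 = 45/8 = 5.62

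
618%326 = 292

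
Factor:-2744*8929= - 2^3*7^3*8929^1 = - 24501176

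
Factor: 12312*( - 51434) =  - 2^4*3^4*19^1*25717^1 = - 633255408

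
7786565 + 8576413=16362978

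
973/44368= 973/44368 = 0.02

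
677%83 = 13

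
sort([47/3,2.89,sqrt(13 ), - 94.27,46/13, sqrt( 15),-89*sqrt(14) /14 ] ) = [-94.27, - 89*sqrt ( 14)/14,  2.89,46/13,sqrt(13),  sqrt( 15),47/3 ] 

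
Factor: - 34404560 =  - 2^4*5^1*430057^1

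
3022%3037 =3022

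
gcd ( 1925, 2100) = 175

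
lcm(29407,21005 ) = 147035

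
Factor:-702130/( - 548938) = 55/43 = 5^1 * 11^1*43^( - 1 ) 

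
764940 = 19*40260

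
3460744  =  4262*812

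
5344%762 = 10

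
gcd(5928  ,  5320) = 152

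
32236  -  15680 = 16556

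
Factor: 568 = 2^3*71^1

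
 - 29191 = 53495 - 82686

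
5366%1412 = 1130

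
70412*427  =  30065924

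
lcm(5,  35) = 35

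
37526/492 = 76 + 67/246 = 76.27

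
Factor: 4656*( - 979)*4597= - 20954155728  =  - 2^4*3^1*11^1*89^1*97^1*4597^1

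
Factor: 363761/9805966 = 2^(-1)*1373^( - 1)*3571^( - 1)*363761^1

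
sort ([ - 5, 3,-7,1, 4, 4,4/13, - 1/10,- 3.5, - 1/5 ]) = [ - 7, - 5, -3.5, - 1/5, - 1/10, 4/13,1,3, 4,4] 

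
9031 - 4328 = 4703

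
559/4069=43/313 = 0.14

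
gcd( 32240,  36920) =520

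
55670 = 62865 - 7195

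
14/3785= 14/3785 = 0.00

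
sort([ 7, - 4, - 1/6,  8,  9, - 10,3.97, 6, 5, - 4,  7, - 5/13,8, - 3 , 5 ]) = [ - 10, - 4 , - 4,-3, - 5/13, - 1/6,3.97,  5 , 5, 6, 7, 7, 8, 8,9 ]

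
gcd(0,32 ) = 32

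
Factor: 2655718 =2^1*13^1  *23^1*4441^1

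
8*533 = 4264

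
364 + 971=1335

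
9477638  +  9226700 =18704338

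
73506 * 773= 56820138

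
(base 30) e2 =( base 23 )I8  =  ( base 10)422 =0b110100110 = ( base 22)j4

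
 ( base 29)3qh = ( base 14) 12b4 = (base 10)3294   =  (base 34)2su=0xCDE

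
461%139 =44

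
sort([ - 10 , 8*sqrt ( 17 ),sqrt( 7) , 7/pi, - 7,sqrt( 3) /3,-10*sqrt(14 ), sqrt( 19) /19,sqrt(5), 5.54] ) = [ - 10*sqrt (14 ) , - 10, - 7,sqrt( 19 ) /19,  sqrt ( 3 )/3 , 7/pi,sqrt(5 ),sqrt(7) , 5.54, 8 * sqrt(  17)]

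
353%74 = 57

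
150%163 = 150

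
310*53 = 16430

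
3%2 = 1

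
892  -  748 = 144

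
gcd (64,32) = 32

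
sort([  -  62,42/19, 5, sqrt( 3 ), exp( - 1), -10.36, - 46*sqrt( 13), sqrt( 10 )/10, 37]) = [ - 46 *sqrt (13 ) , - 62 , - 10.36, sqrt(10 )/10, exp(  -  1),sqrt( 3 ),42/19  ,  5,37]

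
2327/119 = 2327/119 = 19.55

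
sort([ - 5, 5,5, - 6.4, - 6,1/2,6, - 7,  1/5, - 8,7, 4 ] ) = [-8, - 7, - 6.4, - 6, - 5 , 1/5, 1/2, 4, 5 , 5, 6, 7] 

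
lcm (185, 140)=5180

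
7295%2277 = 464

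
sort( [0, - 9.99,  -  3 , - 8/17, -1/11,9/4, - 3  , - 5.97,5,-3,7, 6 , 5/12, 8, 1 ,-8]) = [ - 9.99 , - 8,-5.97,-3,-3,-3,-8/17, - 1/11, 0, 5/12, 1,9/4,5,6,7,8]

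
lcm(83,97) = 8051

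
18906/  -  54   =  -351 +8/9 = - 350.11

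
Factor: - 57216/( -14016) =2^1*73^( - 1)*149^1=298/73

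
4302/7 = 614+ 4/7 = 614.57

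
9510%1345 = 95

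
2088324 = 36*58009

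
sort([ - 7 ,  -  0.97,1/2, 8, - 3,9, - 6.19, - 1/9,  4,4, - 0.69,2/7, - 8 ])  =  [ - 8, - 7, - 6.19, - 3,-0.97, - 0.69, - 1/9,2/7, 1/2,4,4,8,9]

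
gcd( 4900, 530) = 10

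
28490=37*770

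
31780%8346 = 6742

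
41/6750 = 41/6750 = 0.01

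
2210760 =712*3105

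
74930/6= 12488 + 1/3=12488.33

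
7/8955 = 7/8955  =  0.00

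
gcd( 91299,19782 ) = 3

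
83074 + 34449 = 117523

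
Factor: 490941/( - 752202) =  - 171/262 = - 2^ ( - 1)*3^2 *19^1*131^(  -  1) 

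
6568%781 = 320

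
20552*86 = 1767472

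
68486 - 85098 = -16612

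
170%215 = 170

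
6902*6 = 41412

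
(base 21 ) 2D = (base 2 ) 110111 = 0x37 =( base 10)55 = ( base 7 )106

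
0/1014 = 0 = 0.00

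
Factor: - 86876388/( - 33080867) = 2^2*3^7*9931^1*33080867^( - 1)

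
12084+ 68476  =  80560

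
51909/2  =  25954  +  1/2 =25954.50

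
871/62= 14+ 3/62 = 14.05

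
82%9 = 1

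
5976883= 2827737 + 3149146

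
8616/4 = 2154 = 2154.00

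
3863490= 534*7235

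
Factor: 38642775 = 3^1* 5^2*515237^1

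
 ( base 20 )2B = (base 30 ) 1L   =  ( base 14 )39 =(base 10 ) 51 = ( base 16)33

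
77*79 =6083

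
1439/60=1439/60= 23.98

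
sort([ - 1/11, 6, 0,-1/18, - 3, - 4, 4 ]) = [ - 4, - 3, - 1/11, - 1/18, 0,4,  6]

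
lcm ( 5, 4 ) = 20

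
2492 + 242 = 2734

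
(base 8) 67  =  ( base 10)55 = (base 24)27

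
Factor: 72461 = 72461^1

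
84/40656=1/484 = 0.00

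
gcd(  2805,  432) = 3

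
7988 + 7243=15231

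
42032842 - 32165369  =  9867473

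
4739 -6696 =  - 1957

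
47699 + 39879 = 87578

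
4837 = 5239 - 402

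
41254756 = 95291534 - 54036778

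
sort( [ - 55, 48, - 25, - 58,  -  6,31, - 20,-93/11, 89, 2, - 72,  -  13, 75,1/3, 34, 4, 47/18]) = [-72, - 58, - 55 , - 25, - 20, - 13, - 93/11, - 6,1/3, 2,47/18,4, 31, 34, 48,75, 89]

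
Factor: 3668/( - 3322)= - 1834/1661 = - 2^1*7^1 * 11^(-1)*131^1*151^(- 1)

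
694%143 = 122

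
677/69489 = 677/69489=0.01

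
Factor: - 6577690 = -2^1*5^1*7^1 * 93967^1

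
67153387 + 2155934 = 69309321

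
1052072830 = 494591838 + 557480992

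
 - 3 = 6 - 9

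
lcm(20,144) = 720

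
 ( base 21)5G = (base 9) 144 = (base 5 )441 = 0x79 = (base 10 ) 121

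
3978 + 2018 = 5996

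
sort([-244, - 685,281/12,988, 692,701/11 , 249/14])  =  [ - 685, - 244,  249/14,281/12 , 701/11 , 692,988]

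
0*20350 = 0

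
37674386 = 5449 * 6914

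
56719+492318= 549037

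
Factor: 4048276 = 2^2 * 23^1*79^1*557^1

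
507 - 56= 451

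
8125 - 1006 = 7119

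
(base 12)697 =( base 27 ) 197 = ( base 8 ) 1723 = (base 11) 810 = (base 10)979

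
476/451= 476/451 = 1.06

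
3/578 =3/578  =  0.01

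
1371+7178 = 8549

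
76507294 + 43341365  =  119848659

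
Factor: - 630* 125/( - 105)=2^1*3^1*5^3  =  750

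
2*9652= 19304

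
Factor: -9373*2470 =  - 23151310= - 2^1*5^1*7^1*13^2 * 19^1*103^1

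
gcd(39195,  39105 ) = 45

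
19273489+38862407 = 58135896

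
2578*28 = 72184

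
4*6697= 26788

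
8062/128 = 4031/64  =  62.98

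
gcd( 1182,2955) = 591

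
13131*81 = 1063611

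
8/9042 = 4/4521 = 0.00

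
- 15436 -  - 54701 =39265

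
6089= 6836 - 747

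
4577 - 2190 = 2387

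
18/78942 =3/13157= 0.00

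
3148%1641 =1507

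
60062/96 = 625+31/48 = 625.65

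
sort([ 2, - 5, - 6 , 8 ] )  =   [ - 6, - 5,2,8 ] 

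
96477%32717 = 31043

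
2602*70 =182140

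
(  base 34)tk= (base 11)835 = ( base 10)1006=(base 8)1756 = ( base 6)4354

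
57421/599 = 95 + 516/599 = 95.86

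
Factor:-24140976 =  - 2^4*3^1 * 502937^1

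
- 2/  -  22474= 1/11237=0.00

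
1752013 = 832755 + 919258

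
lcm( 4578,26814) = 187698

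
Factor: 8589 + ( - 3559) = 5030 = 2^1 * 5^1*503^1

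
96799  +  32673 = 129472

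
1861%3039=1861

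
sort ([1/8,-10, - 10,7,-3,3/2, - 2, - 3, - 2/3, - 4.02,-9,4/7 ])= [ - 10, - 10,-9, - 4.02,-3, -3 , -2, - 2/3,1/8,4/7, 3/2, 7 ] 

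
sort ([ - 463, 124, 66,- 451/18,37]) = [- 463,-451/18,37, 66,124 ] 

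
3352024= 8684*386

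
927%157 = 142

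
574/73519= 574/73519= 0.01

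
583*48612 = 28340796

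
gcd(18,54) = 18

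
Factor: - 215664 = - 2^4*3^1*4493^1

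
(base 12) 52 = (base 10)62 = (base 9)68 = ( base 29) 24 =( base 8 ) 76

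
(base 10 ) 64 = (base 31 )22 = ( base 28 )28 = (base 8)100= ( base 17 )3D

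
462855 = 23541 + 439314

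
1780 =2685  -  905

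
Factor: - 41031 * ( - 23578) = 2^1* 3^2*47^1*97^1*11789^1 = 967428918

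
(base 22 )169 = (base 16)271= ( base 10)625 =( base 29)lg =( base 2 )1001110001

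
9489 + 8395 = 17884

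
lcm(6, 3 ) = 6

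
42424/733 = 42424/733= 57.88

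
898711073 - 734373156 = 164337917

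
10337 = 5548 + 4789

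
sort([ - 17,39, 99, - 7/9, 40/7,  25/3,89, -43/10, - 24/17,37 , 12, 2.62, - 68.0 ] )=[ - 68.0, - 17, - 43/10,- 24/17, - 7/9,2.62 , 40/7, 25/3,  12, 37,39,89,99] 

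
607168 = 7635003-7027835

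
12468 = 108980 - 96512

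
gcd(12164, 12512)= 4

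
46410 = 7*6630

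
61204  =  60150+1054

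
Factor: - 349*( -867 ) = 302583= 3^1*17^2*349^1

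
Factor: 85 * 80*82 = 2^5*5^2*17^1 * 41^1 = 557600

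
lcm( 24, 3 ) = 24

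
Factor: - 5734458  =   - 2^1*3^2*318581^1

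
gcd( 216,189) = 27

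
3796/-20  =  -949/5 = - 189.80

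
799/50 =15 + 49/50 = 15.98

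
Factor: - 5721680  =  -2^4*5^1*37^1*1933^1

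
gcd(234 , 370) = 2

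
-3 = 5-8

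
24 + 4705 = 4729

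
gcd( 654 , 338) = 2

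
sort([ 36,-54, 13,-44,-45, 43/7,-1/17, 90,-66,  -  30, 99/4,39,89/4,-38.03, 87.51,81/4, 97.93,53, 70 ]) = [-66 , - 54, - 45, - 44, - 38.03,-30, - 1/17, 43/7,13,81/4 , 89/4, 99/4, 36, 39, 53, 70 , 87.51,90,97.93]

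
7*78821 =551747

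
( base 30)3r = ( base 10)117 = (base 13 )90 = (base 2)1110101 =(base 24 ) 4l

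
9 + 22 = 31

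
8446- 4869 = 3577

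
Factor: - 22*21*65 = -2^1* 3^1*5^1 * 7^1*11^1*13^1 = -30030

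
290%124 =42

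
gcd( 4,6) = 2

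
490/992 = 245/496= 0.49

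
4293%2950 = 1343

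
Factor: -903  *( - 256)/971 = 231168/971 = 2^8*3^1*7^1*43^1*971^( - 1)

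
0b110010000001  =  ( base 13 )15C3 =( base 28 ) 429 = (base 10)3201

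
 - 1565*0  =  0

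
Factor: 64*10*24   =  15360  =  2^10 * 3^1*5^1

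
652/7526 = 326/3763 = 0.09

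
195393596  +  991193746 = 1186587342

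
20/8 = 5/2 =2.50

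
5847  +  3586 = 9433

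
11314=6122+5192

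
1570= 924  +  646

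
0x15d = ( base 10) 349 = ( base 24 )ED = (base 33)AJ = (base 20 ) h9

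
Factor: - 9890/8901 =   -  10/9 = - 2^1*3^(-2)*5^1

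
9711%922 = 491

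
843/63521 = 843/63521 = 0.01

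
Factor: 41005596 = 2^2*3^1*23^1*101^1 * 1471^1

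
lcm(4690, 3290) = 220430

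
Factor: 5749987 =5749987^1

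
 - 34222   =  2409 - 36631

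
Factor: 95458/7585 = 2^1 * 5^( - 1 )*11^1*37^( - 1)*41^( - 1)*4339^1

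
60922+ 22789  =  83711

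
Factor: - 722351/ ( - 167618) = 2^( - 1 )*7^1*11^(-1)*19^ ( - 1 )*37^1 * 401^( - 1)*2789^1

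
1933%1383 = 550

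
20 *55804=1116080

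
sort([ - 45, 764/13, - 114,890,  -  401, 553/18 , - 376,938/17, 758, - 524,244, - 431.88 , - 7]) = [-524,-431.88, -401,- 376, - 114,-45, - 7, 553/18,938/17, 764/13, 244, 758,890 ]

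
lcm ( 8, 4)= 8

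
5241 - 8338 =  - 3097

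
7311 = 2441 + 4870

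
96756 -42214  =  54542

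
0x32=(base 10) 50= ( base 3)1212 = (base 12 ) 42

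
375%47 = 46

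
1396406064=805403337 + 591002727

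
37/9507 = 37/9507 =0.00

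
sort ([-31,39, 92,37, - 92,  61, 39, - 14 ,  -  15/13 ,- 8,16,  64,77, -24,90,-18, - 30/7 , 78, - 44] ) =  [ - 92, - 44,-31, - 24 , -18,- 14,-8,-30/7,  -  15/13,16,37, 39,39,61, 64,77,  78,  90 , 92] 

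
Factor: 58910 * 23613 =1391041830= 2^1*3^1*5^1*17^1*43^1*137^1*463^1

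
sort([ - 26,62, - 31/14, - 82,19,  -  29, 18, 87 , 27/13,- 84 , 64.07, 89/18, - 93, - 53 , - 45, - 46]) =[ - 93 , - 84, - 82, - 53,- 46, - 45, - 29,-26 , - 31/14 , 27/13 , 89/18 , 18, 19,62, 64.07, 87]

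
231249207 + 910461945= 1141711152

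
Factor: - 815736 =  -  2^3 *3^1*41^1*829^1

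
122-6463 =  - 6341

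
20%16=4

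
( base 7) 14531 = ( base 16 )FC8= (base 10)4040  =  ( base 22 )87e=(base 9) 5478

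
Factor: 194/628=2^(-1)*97^1*157^(-1 )  =  97/314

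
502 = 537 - 35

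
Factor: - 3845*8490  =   - 2^1*3^1*5^2*283^1*769^1 = -32644050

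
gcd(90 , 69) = 3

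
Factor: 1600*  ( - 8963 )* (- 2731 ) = 39164724800 = 2^6*5^2*2731^1*8963^1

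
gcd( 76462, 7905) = 1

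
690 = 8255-7565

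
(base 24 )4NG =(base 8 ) 5470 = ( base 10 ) 2872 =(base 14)1092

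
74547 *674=50244678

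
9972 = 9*1108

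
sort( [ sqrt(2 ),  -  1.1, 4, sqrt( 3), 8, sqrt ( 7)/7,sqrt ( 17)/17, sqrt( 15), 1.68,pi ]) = [-1.1, sqrt( 17 ) /17, sqrt( 7)/7 , sqrt( 2),1.68, sqrt( 3), pi, sqrt( 15 ), 4, 8 ]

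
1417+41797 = 43214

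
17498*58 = 1014884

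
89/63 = 1+26/63=1.41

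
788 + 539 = 1327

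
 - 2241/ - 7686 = 249/854 = 0.29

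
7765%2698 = 2369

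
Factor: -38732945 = - 5^1*1307^1*5927^1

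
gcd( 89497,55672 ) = 1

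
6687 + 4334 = 11021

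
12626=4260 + 8366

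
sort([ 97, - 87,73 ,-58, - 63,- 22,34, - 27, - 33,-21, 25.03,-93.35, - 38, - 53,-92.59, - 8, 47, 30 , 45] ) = [ - 93.35, -92.59, - 87, - 63, - 58, - 53,-38 , - 33,-27,-22, - 21,-8,25.03, 30, 34,45,  47, 73,97 ] 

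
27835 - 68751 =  - 40916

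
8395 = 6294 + 2101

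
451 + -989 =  - 538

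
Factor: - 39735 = -3^2 * 5^1*883^1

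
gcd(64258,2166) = 722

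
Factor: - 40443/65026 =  - 51/82 = - 2^( - 1)*3^1*17^1*41^( - 1 ) 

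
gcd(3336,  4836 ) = 12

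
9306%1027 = 63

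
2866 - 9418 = - 6552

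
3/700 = 3/700= 0.00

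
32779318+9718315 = 42497633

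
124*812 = 100688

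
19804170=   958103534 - 938299364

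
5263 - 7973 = -2710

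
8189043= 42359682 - 34170639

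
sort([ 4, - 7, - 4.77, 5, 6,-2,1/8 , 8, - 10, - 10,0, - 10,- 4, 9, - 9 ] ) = [ - 10, - 10,-10 , - 9, - 7, - 4.77, - 4,-2, 0,1/8, 4,  5,6,8 , 9 ] 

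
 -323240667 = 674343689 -997584356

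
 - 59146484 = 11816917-70963401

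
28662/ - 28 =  - 14331/14  =  - 1023.64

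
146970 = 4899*30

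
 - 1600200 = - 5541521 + 3941321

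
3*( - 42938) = - 128814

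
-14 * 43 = -602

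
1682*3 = 5046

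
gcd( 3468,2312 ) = 1156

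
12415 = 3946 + 8469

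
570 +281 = 851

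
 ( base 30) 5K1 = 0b1001111101101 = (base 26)7E5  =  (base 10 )5101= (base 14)1c05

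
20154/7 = 2879 + 1/7 = 2879.14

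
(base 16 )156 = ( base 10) 342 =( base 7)666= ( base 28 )c6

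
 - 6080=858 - 6938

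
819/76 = 10 + 59/76 = 10.78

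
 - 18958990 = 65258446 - 84217436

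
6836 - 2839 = 3997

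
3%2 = 1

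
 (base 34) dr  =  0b111010101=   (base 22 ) l7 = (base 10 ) 469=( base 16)1D5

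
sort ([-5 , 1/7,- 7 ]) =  [ - 7, - 5, 1/7] 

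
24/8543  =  24/8543 = 0.00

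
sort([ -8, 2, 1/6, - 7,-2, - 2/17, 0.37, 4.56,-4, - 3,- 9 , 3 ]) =[ - 9, - 8,- 7, - 4,-3, -2, - 2/17  ,  1/6, 0.37,2, 3,4.56 ]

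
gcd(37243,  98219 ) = 1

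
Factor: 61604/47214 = 30802/23607 = 2^1*3^( - 2 )*43^ ( - 1 )*61^( - 1 )*15401^1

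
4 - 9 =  - 5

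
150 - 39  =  111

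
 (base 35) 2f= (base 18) 4d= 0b1010101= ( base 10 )85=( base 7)151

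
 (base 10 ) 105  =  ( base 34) 33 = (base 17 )63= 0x69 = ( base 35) 30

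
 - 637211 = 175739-812950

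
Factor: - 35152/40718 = - 17576/20359 = - 2^3*13^3*20359^(  -  1)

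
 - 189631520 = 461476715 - 651108235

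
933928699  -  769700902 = 164227797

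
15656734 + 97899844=113556578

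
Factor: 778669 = 797^1*977^1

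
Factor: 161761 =161761^1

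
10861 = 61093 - 50232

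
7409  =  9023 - 1614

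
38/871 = 38/871  =  0.04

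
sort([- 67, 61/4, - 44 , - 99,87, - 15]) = [ - 99, - 67,  -  44, - 15,61/4, 87] 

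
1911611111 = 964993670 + 946617441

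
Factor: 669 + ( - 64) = 605 = 5^1*11^2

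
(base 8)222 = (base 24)62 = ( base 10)146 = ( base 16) 92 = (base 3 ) 12102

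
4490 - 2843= 1647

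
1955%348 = 215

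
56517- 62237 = -5720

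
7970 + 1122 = 9092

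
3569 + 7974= 11543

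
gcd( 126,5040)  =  126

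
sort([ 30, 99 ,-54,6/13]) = [ - 54, 6/13,  30,99]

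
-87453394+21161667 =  - 66291727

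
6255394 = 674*9281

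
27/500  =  27/500 = 0.05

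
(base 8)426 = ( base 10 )278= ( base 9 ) 338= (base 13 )185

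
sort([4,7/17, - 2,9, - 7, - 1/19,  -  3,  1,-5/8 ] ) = [ - 7, - 3,  -  2,  -  5/8, - 1/19, 7/17,1, 4,9 ] 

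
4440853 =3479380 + 961473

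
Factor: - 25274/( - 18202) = 19^(  -  1 ) * 479^( - 1 )*12637^1 = 12637/9101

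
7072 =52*136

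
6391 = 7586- 1195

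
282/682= 141/341 = 0.41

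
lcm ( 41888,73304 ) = 293216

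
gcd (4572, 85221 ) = 9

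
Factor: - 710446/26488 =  - 2^ ( - 2)*7^ ( - 1)*751^1 = -751/28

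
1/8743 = 1/8743 =0.00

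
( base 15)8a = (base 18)74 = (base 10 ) 130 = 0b10000010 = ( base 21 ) 64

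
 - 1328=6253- 7581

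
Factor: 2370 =2^1*3^1 * 5^1*79^1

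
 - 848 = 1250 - 2098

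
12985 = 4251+8734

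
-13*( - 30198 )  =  392574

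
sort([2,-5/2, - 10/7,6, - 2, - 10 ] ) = [ - 10,-5/2, -2,-10/7, 2,  6]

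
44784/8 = 5598 = 5598.00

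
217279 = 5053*43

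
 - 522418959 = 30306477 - 552725436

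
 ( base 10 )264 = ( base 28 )9c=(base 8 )410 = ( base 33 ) 80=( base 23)BB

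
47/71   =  47/71 = 0.66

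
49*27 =1323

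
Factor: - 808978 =-2^1*404489^1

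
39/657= 13/219 = 0.06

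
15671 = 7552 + 8119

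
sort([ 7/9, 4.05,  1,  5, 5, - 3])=[ - 3, 7/9, 1,4.05, 5, 5 ]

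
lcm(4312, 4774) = 133672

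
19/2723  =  19/2723 =0.01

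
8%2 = 0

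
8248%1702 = 1440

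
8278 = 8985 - 707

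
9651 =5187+4464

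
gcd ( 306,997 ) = 1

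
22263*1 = 22263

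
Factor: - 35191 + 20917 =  - 2^1  *3^2*13^1 * 61^1 = -14274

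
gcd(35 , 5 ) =5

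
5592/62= 90 + 6/31 = 90.19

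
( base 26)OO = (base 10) 648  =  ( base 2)1010001000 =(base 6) 3000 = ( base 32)k8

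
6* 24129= 144774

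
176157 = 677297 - 501140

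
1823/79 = 23 + 6/79 = 23.08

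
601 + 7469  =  8070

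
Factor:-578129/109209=-3^( - 1) *59^( - 1)*  937^1 = - 937/177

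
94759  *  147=13929573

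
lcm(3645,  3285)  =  266085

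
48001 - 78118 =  - 30117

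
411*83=34113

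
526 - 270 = 256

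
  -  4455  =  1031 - 5486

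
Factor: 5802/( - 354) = - 59^(-1)*967^1=- 967/59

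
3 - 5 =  - 2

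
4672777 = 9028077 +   -  4355300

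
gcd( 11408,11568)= 16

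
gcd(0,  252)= 252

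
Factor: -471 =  - 3^1*157^1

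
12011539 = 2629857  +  9381682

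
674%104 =50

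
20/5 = 4 = 4.00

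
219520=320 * 686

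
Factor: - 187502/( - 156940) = 2^(-1)*5^( - 1)*19^( - 1 )*227^1 = 227/190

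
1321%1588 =1321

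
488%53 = 11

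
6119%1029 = 974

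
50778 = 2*25389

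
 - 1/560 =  - 1 + 559/560  =  - 0.00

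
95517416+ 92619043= 188136459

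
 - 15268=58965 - 74233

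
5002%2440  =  122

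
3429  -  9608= - 6179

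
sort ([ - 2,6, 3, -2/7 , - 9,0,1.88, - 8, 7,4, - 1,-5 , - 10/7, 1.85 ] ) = [ - 9, - 8, - 5,  -  2,- 10/7, - 1, - 2/7, 0 , 1.85, 1.88 , 3 , 4, 6,7]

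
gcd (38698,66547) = 1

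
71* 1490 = 105790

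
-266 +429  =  163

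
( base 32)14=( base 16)24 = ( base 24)1C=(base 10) 36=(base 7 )51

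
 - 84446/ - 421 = 84446/421 = 200.58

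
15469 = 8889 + 6580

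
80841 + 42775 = 123616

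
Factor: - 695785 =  - 5^1 * 37^1*3761^1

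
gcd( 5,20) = 5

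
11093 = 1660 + 9433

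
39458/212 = 19729/106 = 186.12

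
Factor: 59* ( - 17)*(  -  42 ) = 42126  =  2^1 *3^1*7^1*17^1*59^1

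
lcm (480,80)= 480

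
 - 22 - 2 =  -24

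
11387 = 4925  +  6462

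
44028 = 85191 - 41163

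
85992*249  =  21412008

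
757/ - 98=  - 757/98 = -7.72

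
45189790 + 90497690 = 135687480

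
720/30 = 24  =  24.00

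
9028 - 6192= 2836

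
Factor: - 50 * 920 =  - 2^4 * 5^3*23^1 = - 46000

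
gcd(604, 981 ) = 1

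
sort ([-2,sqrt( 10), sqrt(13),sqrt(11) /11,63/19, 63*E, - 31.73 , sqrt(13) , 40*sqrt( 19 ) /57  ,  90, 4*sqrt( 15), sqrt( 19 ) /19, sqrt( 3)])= [-31.73, - 2,sqrt( 19)/19,sqrt( 11)/11, sqrt( 3), 40*sqrt( 19 ) /57, sqrt( 10 ), 63/19,  sqrt ( 13),sqrt( 13),  4*sqrt( 15 ), 90,63*E]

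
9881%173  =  20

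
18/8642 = 9/4321 =0.00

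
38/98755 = 38/98755 = 0.00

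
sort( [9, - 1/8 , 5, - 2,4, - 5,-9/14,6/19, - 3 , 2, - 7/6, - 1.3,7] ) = [-5,-3, - 2,-1.3 , - 7/6, - 9/14,- 1/8, 6/19, 2,4,5,7,9]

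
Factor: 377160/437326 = 420/487 = 2^2*3^1 * 5^1*7^1*487^( - 1)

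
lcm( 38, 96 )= 1824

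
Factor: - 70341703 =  - 211^1*389^1*857^1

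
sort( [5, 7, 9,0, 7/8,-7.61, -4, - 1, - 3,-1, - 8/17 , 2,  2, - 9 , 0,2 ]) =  [ - 9, - 7.61,-4, - 3,-1,- 1, - 8/17 , 0,0 , 7/8, 2,  2, 2,5 , 7,  9]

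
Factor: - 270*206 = - 2^2*3^3*5^1*103^1 = - 55620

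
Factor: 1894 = 2^1*947^1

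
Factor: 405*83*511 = 17177265  =  3^4*5^1*7^1*73^1*83^1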